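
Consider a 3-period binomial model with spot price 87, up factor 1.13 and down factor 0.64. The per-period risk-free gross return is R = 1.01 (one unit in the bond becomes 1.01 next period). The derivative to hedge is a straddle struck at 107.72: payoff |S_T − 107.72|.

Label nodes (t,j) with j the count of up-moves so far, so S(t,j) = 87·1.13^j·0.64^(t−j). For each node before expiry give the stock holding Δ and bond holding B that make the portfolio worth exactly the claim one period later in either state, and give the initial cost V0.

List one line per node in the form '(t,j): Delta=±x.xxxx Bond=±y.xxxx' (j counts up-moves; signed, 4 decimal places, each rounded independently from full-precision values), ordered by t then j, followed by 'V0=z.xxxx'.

(0,0): Delta=-0.5329 Bond=78.8021
(1,0): Delta=-1.0000 Bond=105.5975
(1,1): Delta=-0.4471 Bond=71.1553
(2,0): Delta=-1.0000 Bond=106.6535
(2,1): Delta=-1.0000 Bond=106.6535
(2,2): Delta=-0.3456 Bond=60.5847
V0=32.4386

The replicating-portfolio and risk-neutral prices coincide; use p* = (1.01−0.64)/(1.13−0.64) = 0.7551 for the latter.
Terminal payoffs: V(3,0)=84.9135, V(3,1)=67.4522, V(3,2)=36.6222, V(3,3)=17.8120
  t=2,j=0: stock 35.6352 → up 40.2678 (V=67.4522), down 22.8065 (V=84.9135). Price 71.0183; hedge Δ=-1.0000, bond B=106.6535.
  t=2,j=1: stock 62.9184 → up 71.0978 (V=36.6222), down 40.2678 (V=67.4522). Price 43.7351; hedge Δ=-1.0000, bond B=106.6535.
  t=2,j=2: stock 111.0903 → up 125.5320 (V=17.8120), down 71.0978 (V=36.6222). Price 22.1966; hedge Δ=-0.3456, bond B=60.5847.
  t=1,j=0: stock 55.6800 → up 62.9184 (V=43.7351), down 35.6352 (V=71.0183). Price 49.9175; hedge Δ=-1.0000, bond B=105.5975.
  t=1,j=1: stock 98.3100 → up 111.0903 (V=22.1966), down 62.9184 (V=43.7351). Price 27.1994; hedge Δ=-0.4471, bond B=71.1553.
  t=0,j=0: stock 87.0000 → up 98.3100 (V=27.1994), down 55.6800 (V=49.9175). Price 32.4386; hedge Δ=-0.5329, bond B=78.8021.
Self-financing check: at every node Δ·S+B equals the discounted successor values.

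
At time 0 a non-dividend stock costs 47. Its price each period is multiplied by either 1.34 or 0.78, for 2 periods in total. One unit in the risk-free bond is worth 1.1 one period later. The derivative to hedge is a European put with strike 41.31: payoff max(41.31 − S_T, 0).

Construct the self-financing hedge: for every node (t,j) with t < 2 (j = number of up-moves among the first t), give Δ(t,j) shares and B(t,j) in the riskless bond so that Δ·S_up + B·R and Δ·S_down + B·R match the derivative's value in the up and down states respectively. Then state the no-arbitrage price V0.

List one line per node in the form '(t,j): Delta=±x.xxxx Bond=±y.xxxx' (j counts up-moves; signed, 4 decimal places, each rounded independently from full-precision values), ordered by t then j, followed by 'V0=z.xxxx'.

(0,0): Delta=-0.1882 Bond=10.7765
(1,0): Delta=-0.6194 Bond=27.6597
(1,1): Delta=0.0000 Bond=0.0000
V0=1.9301

No-arbitrage ⇒ martingale measure with p* = (R−d)/(u−d) = 0.5714.
Payoff layer (t=2): V(2,0)=12.7152, V(2,1)=0.0000, V(2,2)=0.0000
(1,0): S=36.6600. Δ = (V_up−V_dn)/(S_up−S_dn) = (0.0000−12.7152)/(49.1244−28.5948) = -0.6194. V = [p*·0.0000 + (1−p*)·12.7152]/1.1 = 4.9540. B = V − Δ·S = 27.6597.
(1,1): S=62.9800. Δ = (V_up−V_dn)/(S_up−S_dn) = (0.0000−0.0000)/(84.3932−49.1244) = 0.0000. V = [p*·0.0000 + (1−p*)·0.0000]/1.1 = 0.0000. B = V − Δ·S = 0.0000.
(0,0): S=47.0000. Δ = (V_up−V_dn)/(S_up−S_dn) = (0.0000−4.9540)/(62.9800−36.6600) = -0.1882. V = [p*·0.0000 + (1−p*)·4.9540]/1.1 = 1.9301. B = V − Δ·S = 10.7765.
Self-financing check: at every node Δ·S+B equals the discounted successor values.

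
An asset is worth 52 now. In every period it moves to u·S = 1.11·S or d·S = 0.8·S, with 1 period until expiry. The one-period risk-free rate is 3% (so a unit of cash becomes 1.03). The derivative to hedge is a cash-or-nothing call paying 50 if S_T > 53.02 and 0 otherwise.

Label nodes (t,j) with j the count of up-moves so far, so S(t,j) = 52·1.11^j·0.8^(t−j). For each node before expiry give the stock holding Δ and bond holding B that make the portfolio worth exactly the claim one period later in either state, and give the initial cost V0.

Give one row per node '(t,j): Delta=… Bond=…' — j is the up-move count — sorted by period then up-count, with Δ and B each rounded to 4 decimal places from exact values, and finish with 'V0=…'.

No-arbitrage ⇒ martingale measure with p* = (R−d)/(u−d) = 0.7419.
Payoff layer (t=1): V(1,0)=0.0000, V(1,1)=50.0000
(0,0): S=52.0000. Δ = (V_up−V_dn)/(S_up−S_dn) = (50.0000−0.0000)/(57.7200−41.6000) = 3.1017. V = [p*·50.0000 + (1−p*)·0.0000]/1.03 = 36.0163. B = V − Δ·S = -125.2740.
Root portfolio cost Δ·52+B reproduces V0=36.0163.

(0,0): Delta=3.1017 Bond=-125.2740
V0=36.0163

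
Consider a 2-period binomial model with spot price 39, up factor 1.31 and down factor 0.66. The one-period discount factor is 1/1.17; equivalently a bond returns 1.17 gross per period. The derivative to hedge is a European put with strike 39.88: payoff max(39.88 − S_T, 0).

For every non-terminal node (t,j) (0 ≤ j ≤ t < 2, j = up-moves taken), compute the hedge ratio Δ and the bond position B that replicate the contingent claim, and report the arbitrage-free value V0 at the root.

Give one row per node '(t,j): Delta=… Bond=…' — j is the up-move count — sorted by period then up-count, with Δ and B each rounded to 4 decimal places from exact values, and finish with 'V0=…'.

(0,0): Delta=-0.2845 Bond=13.3913
(1,0): Delta=-1.0000 Bond=34.0855
(1,1): Delta=-0.1855 Bond=10.6119
V0=2.2969

No-arbitrage ⇒ martingale measure with p* = (R−d)/(u−d) = 0.7846.
Payoff layer (t=2): V(2,0)=22.8916, V(2,1)=6.1606, V(2,2)=0.0000
  t=1,j=0: stock 25.7400 → up 33.7194 (V=6.1606), down 16.9884 (V=22.8916). Price 8.3455; hedge Δ=-1.0000, bond B=34.0855.
  t=1,j=1: stock 51.0900 → up 66.9279 (V=0.0000), down 33.7194 (V=6.1606). Price 1.1341; hedge Δ=-0.1855, bond B=10.6119.
  t=0,j=0: stock 39.0000 → up 51.0900 (V=1.1341), down 25.7400 (V=8.3455). Price 2.2969; hedge Δ=-0.2845, bond B=13.3913.
Self-financing check: at every node Δ·S+B equals the discounted successor values.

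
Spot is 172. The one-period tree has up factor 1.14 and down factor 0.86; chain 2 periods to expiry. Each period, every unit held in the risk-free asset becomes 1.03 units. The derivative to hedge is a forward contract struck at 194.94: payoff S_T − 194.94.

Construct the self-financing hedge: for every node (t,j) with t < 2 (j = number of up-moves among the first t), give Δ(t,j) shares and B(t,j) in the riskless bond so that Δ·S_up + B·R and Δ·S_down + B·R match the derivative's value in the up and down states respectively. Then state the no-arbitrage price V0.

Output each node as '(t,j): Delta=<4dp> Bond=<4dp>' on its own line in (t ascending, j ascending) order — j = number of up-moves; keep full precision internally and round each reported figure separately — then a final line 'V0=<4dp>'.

(0,0): Delta=1.0000 Bond=-183.7496
(1,0): Delta=1.0000 Bond=-189.2621
(1,1): Delta=1.0000 Bond=-189.2621
V0=-11.7496

No-arbitrage ⇒ martingale measure with p* = (R−d)/(u−d) = 0.6071.
At expiry t=2: V(2,0)=-67.7288, V(2,1)=-26.3112, V(2,2)=28.5912
  t=1,j=0: stock 147.9200 → up 168.6288 (V=-26.3112), down 127.2112 (V=-67.7288). Price -41.3421; hedge Δ=1.0000, bond B=-189.2621.
  t=1,j=1: stock 196.0800 → up 223.5312 (V=28.5912), down 168.6288 (V=-26.3112). Price 6.8179; hedge Δ=1.0000, bond B=-189.2621.
  t=0,j=0: stock 172.0000 → up 196.0800 (V=6.8179), down 147.9200 (V=-41.3421). Price -11.7496; hedge Δ=1.0000, bond B=-183.7496.
Check: Δ(0,0)·S0 + B(0,0) = -11.7496 = V0.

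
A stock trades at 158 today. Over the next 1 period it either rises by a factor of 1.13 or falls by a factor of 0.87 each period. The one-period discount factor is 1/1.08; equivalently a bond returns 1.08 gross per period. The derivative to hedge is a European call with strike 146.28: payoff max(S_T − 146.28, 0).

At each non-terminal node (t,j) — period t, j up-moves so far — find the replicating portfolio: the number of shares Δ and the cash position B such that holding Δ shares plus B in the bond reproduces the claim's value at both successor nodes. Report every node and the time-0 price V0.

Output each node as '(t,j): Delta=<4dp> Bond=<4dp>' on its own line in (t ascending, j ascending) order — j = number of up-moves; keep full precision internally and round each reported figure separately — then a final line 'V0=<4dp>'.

(0,0): Delta=0.7853 Bond=-99.9509
V0=24.1261

The replicating-portfolio and risk-neutral prices coincide; use p* = (1.08−0.87)/(1.13−0.87) = 0.8077 for the latter.
Terminal values V(1,·): V(1,0)=0.0000, V(1,1)=32.2600
Node (0,0) S=158.0000: V=(p*·32.2600+(1−p*)·0.0000)/1.08=24.1261; Δ=(32.2600−0.0000)/(178.5400−137.4600)=0.7853; B=V−Δ·S=-99.9509
Self-financing check: at every node Δ·S+B equals the discounted successor values.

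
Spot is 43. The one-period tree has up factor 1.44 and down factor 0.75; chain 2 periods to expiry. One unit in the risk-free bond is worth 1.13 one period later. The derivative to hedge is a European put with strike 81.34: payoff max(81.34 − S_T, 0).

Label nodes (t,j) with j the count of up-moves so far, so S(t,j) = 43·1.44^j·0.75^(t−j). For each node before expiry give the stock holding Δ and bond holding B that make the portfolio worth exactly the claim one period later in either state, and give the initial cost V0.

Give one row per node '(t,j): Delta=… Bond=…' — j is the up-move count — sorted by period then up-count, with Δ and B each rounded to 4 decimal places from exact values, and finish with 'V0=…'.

(0,0): Delta=-0.8715 Bond=60.0329
(1,0): Delta=-1.0000 Bond=71.9823
(1,1): Delta=-0.8169 Bond=64.4556
V0=22.5597

Under the risk-neutral measure, an up-move has probability p* = (R−d)/(u−d) = 0.5507 and values discount at R = 1.13.
Terminal payoffs: V(2,0)=57.1525, V(2,1)=34.9000, V(2,2)=0.0000
Node (1,0) S=32.2500: V=(p*·34.9000+(1−p*)·57.1525)/1.13=39.7323; Δ=(34.9000−57.1525)/(46.4400−24.1875)=-1.0000; B=V−Δ·S=71.9823
Node (1,1) S=61.9200: V=(p*·0.0000+(1−p*)·34.9000)/1.13=13.8758; Δ=(0.0000−34.9000)/(89.1648−46.4400)=-0.8169; B=V−Δ·S=64.4556
Node (0,0) S=43.0000: V=(p*·13.8758+(1−p*)·39.7323)/1.13=22.5597; Δ=(13.8758−39.7323)/(61.9200−32.2500)=-0.8715; B=V−Δ·S=60.0329
Root portfolio cost Δ·43+B reproduces V0=22.5597.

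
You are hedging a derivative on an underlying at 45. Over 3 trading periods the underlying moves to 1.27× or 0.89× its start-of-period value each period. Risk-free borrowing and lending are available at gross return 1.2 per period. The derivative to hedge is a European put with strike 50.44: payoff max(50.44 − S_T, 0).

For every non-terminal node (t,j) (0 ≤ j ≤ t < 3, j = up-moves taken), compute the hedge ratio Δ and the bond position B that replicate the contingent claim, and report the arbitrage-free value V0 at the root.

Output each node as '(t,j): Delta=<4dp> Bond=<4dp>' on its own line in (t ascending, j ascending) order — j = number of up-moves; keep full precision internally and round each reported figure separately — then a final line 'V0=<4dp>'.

(0,0): Delta=-0.0818 Bond=3.9967
(1,0): Delta=-0.3676 Bond=16.2440
(1,1): Delta=-0.0366 Bond=2.2110
(2,0): Delta=-1.0000 Bond=42.0333
(2,1): Delta=-0.2676 Bond=14.4030
(2,2): Delta=0.0000 Bond=0.0000
V0=0.3162

Under the risk-neutral measure, an up-move has probability p* = (R−d)/(u−d) = 0.8158 and values discount at R = 1.2.
Payoff layer (t=3): V(3,0)=18.7164, V(3,1)=5.1715, V(3,2)=0.0000, V(3,3)=0.0000
  t=2,j=0: stock 35.6445 → up 45.2685 (V=5.1715), down 31.7236 (V=18.7164). Price 6.3888; hedge Δ=-1.0000, bond B=42.0333.
  t=2,j=1: stock 50.8635 → up 64.5966 (V=0.0000), down 45.2685 (V=5.1715). Price 0.7939; hedge Δ=-0.2676, bond B=14.4030.
  t=2,j=2: stock 72.5805 → up 92.1772 (V=0.0000), down 64.5966 (V=0.0000). Price 0.0000; hedge Δ=0.0000, bond B=0.0000.
  t=1,j=0: stock 40.0500 → up 50.8635 (V=0.7939), down 35.6445 (V=6.3888). Price 1.5204; hedge Δ=-0.3676, bond B=16.2440.
  t=1,j=1: stock 57.1500 → up 72.5805 (V=0.0000), down 50.8635 (V=0.7939). Price 0.1219; hedge Δ=-0.0366, bond B=2.2110.
  t=0,j=0: stock 45.0000 → up 57.1500 (V=0.1219), down 40.0500 (V=1.5204). Price 0.3162; hedge Δ=-0.0818, bond B=3.9967.
Root portfolio cost Δ·45+B reproduces V0=0.3162.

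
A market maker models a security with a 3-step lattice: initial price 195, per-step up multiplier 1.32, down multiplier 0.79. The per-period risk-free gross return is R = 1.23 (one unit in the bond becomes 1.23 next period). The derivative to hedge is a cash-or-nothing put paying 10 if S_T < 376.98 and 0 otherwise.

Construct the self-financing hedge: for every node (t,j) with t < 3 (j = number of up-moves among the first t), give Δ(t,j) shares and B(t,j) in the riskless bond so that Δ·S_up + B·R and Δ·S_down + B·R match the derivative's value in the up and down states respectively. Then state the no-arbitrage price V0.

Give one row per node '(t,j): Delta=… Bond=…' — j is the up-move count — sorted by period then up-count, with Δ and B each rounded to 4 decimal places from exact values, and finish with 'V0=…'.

No-arbitrage ⇒ martingale measure with p* = (R−d)/(u−d) = 0.8302.
At expiry t=3: V(3,0)=10.0000, V(3,1)=10.0000, V(3,2)=10.0000, V(3,3)=0.0000
  t=2,j=0: stock 121.6995 → up 160.6433 (V=10.0000), down 96.1426 (V=10.0000). Price 8.1301; hedge Δ=0.0000, bond B=8.1301.
  t=2,j=1: stock 203.3460 → up 268.4167 (V=10.0000), down 160.6433 (V=10.0000). Price 8.1301; hedge Δ=0.0000, bond B=8.1301.
  t=2,j=2: stock 339.7680 → up 448.4938 (V=0.0000), down 268.4167 (V=10.0000). Price 1.3806; hedge Δ=-0.0555, bond B=20.2485.
  t=1,j=0: stock 154.0500 → up 203.3460 (V=8.1301), down 121.6995 (V=8.1301). Price 6.6098; hedge Δ=0.0000, bond B=6.6098.
  t=1,j=1: stock 257.4000 → up 339.7680 (V=1.3806), down 203.3460 (V=8.1301). Price 2.0542; hedge Δ=-0.0495, bond B=14.7892.
  t=0,j=0: stock 195.0000 → up 257.4000 (V=2.0542), down 154.0500 (V=6.6098). Price 2.2991; hedge Δ=-0.0441, bond B=10.8945.
Check: Δ(0,0)·S0 + B(0,0) = 2.2991 = V0.

(0,0): Delta=-0.0441 Bond=10.8945
(1,0): Delta=0.0000 Bond=6.6098
(1,1): Delta=-0.0495 Bond=14.7892
(2,0): Delta=0.0000 Bond=8.1301
(2,1): Delta=0.0000 Bond=8.1301
(2,2): Delta=-0.0555 Bond=20.2485
V0=2.2991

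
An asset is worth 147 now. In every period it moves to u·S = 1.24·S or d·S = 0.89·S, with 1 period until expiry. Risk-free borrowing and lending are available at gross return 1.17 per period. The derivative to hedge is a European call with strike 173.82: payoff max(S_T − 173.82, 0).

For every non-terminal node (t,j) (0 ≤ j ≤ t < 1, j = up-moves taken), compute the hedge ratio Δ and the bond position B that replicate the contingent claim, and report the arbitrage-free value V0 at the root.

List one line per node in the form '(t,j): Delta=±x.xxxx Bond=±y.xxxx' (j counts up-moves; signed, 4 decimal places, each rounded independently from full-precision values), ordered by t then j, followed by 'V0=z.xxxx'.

Risk-neutral probability p* = (R−d)/(u−d) = (1.17−0.89)/(1.24−0.89) = 0.8000.
At expiry t=1: V(1,0)=0.0000, V(1,1)=8.4600
  t=0,j=0: stock 147.0000 → up 182.2800 (V=8.4600), down 130.8300 (V=0.0000). Price 5.7846; hedge Δ=0.1644, bond B=-18.3868.
Self-financing check: at every node Δ·S+B equals the discounted successor values.

(0,0): Delta=0.1644 Bond=-18.3868
V0=5.7846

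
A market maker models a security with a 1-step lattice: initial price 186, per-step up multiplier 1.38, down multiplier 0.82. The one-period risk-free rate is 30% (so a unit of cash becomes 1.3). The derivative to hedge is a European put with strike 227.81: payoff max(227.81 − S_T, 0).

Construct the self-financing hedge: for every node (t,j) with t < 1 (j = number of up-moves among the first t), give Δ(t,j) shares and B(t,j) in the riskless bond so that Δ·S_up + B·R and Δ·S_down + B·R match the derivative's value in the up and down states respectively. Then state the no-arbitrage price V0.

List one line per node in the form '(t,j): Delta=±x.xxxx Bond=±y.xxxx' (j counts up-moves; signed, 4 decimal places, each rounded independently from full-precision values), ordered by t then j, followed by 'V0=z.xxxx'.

(0,0): Delta=-0.7228 Bond=142.7201
V0=8.2736

The replicating-portfolio and risk-neutral prices coincide; use p* = (1.3−0.82)/(1.38−0.82) = 0.8571 for the latter.
Terminal values V(1,·): V(1,0)=75.2900, V(1,1)=0.0000
(0,0): S=186.0000. Δ = (V_up−V_dn)/(S_up−S_dn) = (0.0000−75.2900)/(256.6800−152.5200) = -0.7228. V = [p*·0.0000 + (1−p*)·75.2900]/1.3 = 8.2736. B = V − Δ·S = 142.7201.
The time-0 hedge costs 8.2736, which is the no-arbitrage price.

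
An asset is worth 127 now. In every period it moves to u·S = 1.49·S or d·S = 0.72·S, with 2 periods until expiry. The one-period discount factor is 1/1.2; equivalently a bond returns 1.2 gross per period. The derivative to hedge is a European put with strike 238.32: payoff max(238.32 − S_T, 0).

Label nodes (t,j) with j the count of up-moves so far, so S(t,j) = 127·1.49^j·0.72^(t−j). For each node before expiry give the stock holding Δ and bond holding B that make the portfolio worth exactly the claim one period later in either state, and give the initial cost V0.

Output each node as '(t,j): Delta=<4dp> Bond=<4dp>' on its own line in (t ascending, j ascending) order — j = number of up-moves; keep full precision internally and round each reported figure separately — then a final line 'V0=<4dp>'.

No-arbitrage ⇒ martingale measure with p* = (R−d)/(u−d) = 0.6234.
Terminal payoffs: V(2,0)=172.4832, V(2,1)=102.0744, V(2,2)=0.0000
  t=1,j=0: stock 91.4400 → up 136.2456 (V=102.0744), down 65.8368 (V=172.4832). Price 107.1600; hedge Δ=-1.0000, bond B=198.6000.
  t=1,j=1: stock 189.2300 → up 281.9527 (V=0.0000), down 136.2456 (V=102.0744). Price 32.0363; hedge Δ=-0.7005, bond B=164.6005.
  t=0,j=0: stock 127.0000 → up 189.2300 (V=32.0363), down 91.4400 (V=107.1600). Price 50.2747; hedge Δ=-0.7682, bond B=147.8379.
Each (Δ,B) replicates both successor values, so the strategy is self-financing and V0 is arbitrage-free.

(0,0): Delta=-0.7682 Bond=147.8379
(1,0): Delta=-1.0000 Bond=198.6000
(1,1): Delta=-0.7005 Bond=164.6005
V0=50.2747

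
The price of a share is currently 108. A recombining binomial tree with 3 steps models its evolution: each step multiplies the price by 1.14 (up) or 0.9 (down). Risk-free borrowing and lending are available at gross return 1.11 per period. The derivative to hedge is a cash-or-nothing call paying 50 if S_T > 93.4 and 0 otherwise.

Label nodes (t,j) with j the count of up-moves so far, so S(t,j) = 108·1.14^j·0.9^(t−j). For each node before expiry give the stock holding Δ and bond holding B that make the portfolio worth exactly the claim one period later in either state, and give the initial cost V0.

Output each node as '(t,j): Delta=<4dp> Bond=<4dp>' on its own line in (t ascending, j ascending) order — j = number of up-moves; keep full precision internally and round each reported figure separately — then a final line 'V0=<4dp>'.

Under the risk-neutral measure, an up-move has probability p* = (R−d)/(u−d) = 0.8750 and values discount at R = 1.11.
Terminal payoffs: V(3,0)=0.0000, V(3,1)=50.0000, V(3,2)=50.0000, V(3,3)=50.0000
  t=2,j=0: stock 87.4800 → up 99.7272 (V=50.0000), down 78.7320 (V=0.0000). Price 39.4144; hedge Δ=2.3815, bond B=-168.9189.
  t=2,j=1: stock 110.8080 → up 126.3211 (V=50.0000), down 99.7272 (V=50.0000). Price 45.0450; hedge Δ=0.0000, bond B=45.0450.
  t=2,j=2: stock 140.3568 → up 160.0068 (V=50.0000), down 126.3211 (V=50.0000). Price 45.0450; hedge Δ=0.0000, bond B=45.0450.
  t=1,j=0: stock 97.2000 → up 110.8080 (V=45.0450), down 87.4800 (V=39.4144). Price 39.9470; hedge Δ=0.2414, bond B=16.4861.
  t=1,j=1: stock 123.1200 → up 140.3568 (V=45.0450), down 110.8080 (V=45.0450). Price 40.5811; hedge Δ=0.0000, bond B=40.5811.
  t=0,j=0: stock 108.0000 → up 123.1200 (V=40.5811), down 97.2000 (V=39.9470). Price 36.4882; hedge Δ=0.0245, bond B=33.8462.
Root portfolio cost Δ·108+B reproduces V0=36.4882.

(0,0): Delta=0.0245 Bond=33.8462
(1,0): Delta=0.2414 Bond=16.4861
(1,1): Delta=0.0000 Bond=40.5811
(2,0): Delta=2.3815 Bond=-168.9189
(2,1): Delta=0.0000 Bond=45.0450
(2,2): Delta=0.0000 Bond=45.0450
V0=36.4882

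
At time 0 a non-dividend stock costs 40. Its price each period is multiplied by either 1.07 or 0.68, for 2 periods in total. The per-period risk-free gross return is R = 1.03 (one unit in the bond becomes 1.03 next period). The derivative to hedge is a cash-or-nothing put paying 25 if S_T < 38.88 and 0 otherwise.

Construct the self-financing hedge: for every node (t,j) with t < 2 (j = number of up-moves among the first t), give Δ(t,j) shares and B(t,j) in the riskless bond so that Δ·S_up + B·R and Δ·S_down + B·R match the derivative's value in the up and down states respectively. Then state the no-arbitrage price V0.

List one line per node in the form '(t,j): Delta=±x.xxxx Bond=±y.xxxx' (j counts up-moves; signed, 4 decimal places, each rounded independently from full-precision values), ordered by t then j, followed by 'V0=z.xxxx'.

No-arbitrage ⇒ martingale measure with p* = (R−d)/(u−d) = 0.8974.
Payoff layer (t=2): V(2,0)=25.0000, V(2,1)=25.0000, V(2,2)=0.0000
  t=1,j=0: stock 27.2000 → up 29.1040 (V=25.0000), down 18.4960 (V=25.0000). Price 24.2718; hedge Δ=0.0000, bond B=24.2718.
  t=1,j=1: stock 42.8000 → up 45.7960 (V=0.0000), down 29.1040 (V=25.0000). Price 2.4894; hedge Δ=-1.4977, bond B=66.5920.
  t=0,j=0: stock 40.0000 → up 42.8000 (V=2.4894), down 27.2000 (V=24.2718). Price 4.5859; hedge Δ=-1.3963, bond B=60.4383.
The time-0 hedge costs 4.5859, which is the no-arbitrage price.

(0,0): Delta=-1.3963 Bond=60.4383
(1,0): Delta=0.0000 Bond=24.2718
(1,1): Delta=-1.4977 Bond=66.5920
V0=4.5859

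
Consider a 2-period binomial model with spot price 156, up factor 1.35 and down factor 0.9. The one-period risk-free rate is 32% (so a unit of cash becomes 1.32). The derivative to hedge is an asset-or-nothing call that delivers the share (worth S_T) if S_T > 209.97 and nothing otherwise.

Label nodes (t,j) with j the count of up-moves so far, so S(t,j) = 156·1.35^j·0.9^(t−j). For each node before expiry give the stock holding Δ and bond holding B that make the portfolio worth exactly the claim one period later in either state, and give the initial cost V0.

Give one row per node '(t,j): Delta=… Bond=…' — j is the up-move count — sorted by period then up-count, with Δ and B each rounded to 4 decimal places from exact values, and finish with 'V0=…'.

No-arbitrage ⇒ martingale measure with p* = (R−d)/(u−d) = 0.9333.
At expiry t=2: V(2,0)=0.0000, V(2,1)=0.0000, V(2,2)=284.3100
(1,0): S=140.4000. Δ = (V_up−V_dn)/(S_up−S_dn) = (0.0000−0.0000)/(189.5400−126.3600) = 0.0000. V = [p*·0.0000 + (1−p*)·0.0000]/1.32 = 0.0000. B = V − Δ·S = 0.0000.
(1,1): S=210.6000. Δ = (V_up−V_dn)/(S_up−S_dn) = (284.3100−0.0000)/(284.3100−189.5400) = 3.0000. V = [p*·284.3100 + (1−p*)·0.0000]/1.32 = 201.0273. B = V − Δ·S = -430.7727.
(0,0): S=156.0000. Δ = (V_up−V_dn)/(S_up−S_dn) = (201.0273−0.0000)/(210.6000−140.4000) = 2.8636. V = [p*·201.0273 + (1−p*)·0.0000]/1.32 = 142.1405. B = V − Δ·S = -304.5868.
Check: Δ(0,0)·S0 + B(0,0) = 142.1405 = V0.

(0,0): Delta=2.8636 Bond=-304.5868
(1,0): Delta=0.0000 Bond=0.0000
(1,1): Delta=3.0000 Bond=-430.7727
V0=142.1405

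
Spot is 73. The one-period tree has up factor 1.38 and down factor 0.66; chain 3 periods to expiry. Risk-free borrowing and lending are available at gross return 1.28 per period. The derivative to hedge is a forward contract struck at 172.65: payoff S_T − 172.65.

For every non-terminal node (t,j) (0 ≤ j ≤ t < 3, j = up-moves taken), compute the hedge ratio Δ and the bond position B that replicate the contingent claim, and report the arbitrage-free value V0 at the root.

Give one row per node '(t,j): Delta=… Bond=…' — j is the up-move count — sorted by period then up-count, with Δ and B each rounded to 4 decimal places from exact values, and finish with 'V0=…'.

The replicating-portfolio and risk-neutral prices coincide; use p* = (1.28−0.66)/(1.38−0.66) = 0.8611 for the latter.
Payoff layer (t=3): V(3,0)=-151.6628, V(3,1)=-128.7677, V(3,2)=-80.8960, V(3,3)=19.1993
(2,0): S=31.7988. Δ = (V_up−V_dn)/(S_up−S_dn) = (-128.7677−-151.6628)/(43.8823−20.9872) = 1.0000. V = [p*·-128.7677 + (1−p*)·-151.6628]/1.28 = -103.0840. B = V − Δ·S = -134.8828.
(2,1): S=66.4884. Δ = (V_up−V_dn)/(S_up−S_dn) = (-80.8960−-128.7677)/(91.7540−43.8823) = 1.0000. V = [p*·-80.8960 + (1−p*)·-128.7677]/1.28 = -68.3944. B = V − Δ·S = -134.8828.
(2,2): S=139.0212. Δ = (V_up−V_dn)/(S_up−S_dn) = (19.1993−-80.8960)/(191.8493−91.7540) = 1.0000. V = [p*·19.1993 + (1−p*)·-80.8960]/1.28 = 4.1384. B = V − Δ·S = -134.8828.
(1,0): S=48.1800. Δ = (V_up−V_dn)/(S_up−S_dn) = (-68.3944−-103.0840)/(66.4884−31.7988) = 1.0000. V = [p*·-68.3944 + (1−p*)·-103.0840]/1.28 = -57.1972. B = V − Δ·S = -105.3772.
(1,1): S=100.7400. Δ = (V_up−V_dn)/(S_up−S_dn) = (4.1384−-68.3944)/(139.0212−66.4884) = 1.0000. V = [p*·4.1384 + (1−p*)·-68.3944]/1.28 = -4.6372. B = V − Δ·S = -105.3772.
(0,0): S=73.0000. Δ = (V_up−V_dn)/(S_up−S_dn) = (-4.6372−-57.1972)/(100.7400−48.1800) = 1.0000. V = [p*·-4.6372 + (1−p*)·-57.1972]/1.28 = -9.3259. B = V − Δ·S = -82.3259.
Root portfolio cost Δ·73+B reproduces V0=-9.3259.

(0,0): Delta=1.0000 Bond=-82.3259
(1,0): Delta=1.0000 Bond=-105.3772
(1,1): Delta=1.0000 Bond=-105.3772
(2,0): Delta=1.0000 Bond=-134.8828
(2,1): Delta=1.0000 Bond=-134.8828
(2,2): Delta=1.0000 Bond=-134.8828
V0=-9.3259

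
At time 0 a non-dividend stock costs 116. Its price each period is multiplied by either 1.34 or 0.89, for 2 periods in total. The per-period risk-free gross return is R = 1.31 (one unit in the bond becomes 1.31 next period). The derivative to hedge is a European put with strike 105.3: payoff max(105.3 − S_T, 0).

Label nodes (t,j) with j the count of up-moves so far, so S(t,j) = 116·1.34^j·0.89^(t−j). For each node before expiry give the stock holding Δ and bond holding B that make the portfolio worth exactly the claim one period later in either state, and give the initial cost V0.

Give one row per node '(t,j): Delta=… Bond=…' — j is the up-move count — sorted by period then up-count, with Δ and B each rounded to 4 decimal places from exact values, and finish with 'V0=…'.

(0,0): Delta=-0.0131 Bond=1.5520
(1,0): Delta=-0.2888 Bond=30.4970
(1,1): Delta=0.0000 Bond=0.0000
V0=0.0347

Since d<R<u, set p* = (R−d)/(u−d) = 0.9333; price each node as the discounted p*-expectation of its children.
At expiry t=2: V(2,0)=13.4164, V(2,1)=0.0000, V(2,2)=0.0000
(1,0): S=103.2400. Δ = (V_up−V_dn)/(S_up−S_dn) = (0.0000−13.4164)/(138.3416−91.8836) = -0.2888. V = [p*·0.0000 + (1−p*)·13.4164]/1.31 = 0.6828. B = V − Δ·S = 30.4970.
(1,1): S=155.4400. Δ = (V_up−V_dn)/(S_up−S_dn) = (0.0000−0.0000)/(208.2896−138.3416) = 0.0000. V = [p*·0.0000 + (1−p*)·0.0000]/1.31 = 0.0000. B = V − Δ·S = 0.0000.
(0,0): S=116.0000. Δ = (V_up−V_dn)/(S_up−S_dn) = (0.0000−0.6828)/(155.4400−103.2400) = -0.0131. V = [p*·0.0000 + (1−p*)·0.6828]/1.31 = 0.0347. B = V − Δ·S = 1.5520.
Check: Δ(0,0)·S0 + B(0,0) = 0.0347 = V0.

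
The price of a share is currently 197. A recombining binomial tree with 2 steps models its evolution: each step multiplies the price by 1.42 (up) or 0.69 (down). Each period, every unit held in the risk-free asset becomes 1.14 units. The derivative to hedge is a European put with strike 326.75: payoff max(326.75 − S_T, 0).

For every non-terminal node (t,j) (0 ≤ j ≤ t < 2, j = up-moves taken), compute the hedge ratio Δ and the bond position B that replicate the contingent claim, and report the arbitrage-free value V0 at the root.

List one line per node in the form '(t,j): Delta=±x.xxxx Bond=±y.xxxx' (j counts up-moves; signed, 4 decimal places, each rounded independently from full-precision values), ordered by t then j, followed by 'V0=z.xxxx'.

(0,0): Delta=-0.7350 Bond=219.8242
(1,0): Delta=-1.0000 Bond=286.6228
(1,1): Delta=-0.6549 Bond=228.1852
V0=75.0317

The replicating-portfolio and risk-neutral prices coincide; use p* = (1.14−0.69)/(1.42−0.69) = 0.6164 for the latter.
Payoff layer (t=2): V(2,0)=232.9583, V(2,1)=133.7294, V(2,2)=0.0000
(1,0): S=135.9300. Δ = (V_up−V_dn)/(S_up−S_dn) = (133.7294−232.9583)/(193.0206−93.7917) = -1.0000. V = [p*·133.7294 + (1−p*)·232.9583]/1.14 = 150.6928. B = V − Δ·S = 286.6228.
(1,1): S=279.7400. Δ = (V_up−V_dn)/(S_up−S_dn) = (0.0000−133.7294)/(397.2308−193.0206) = -0.6549. V = [p*·0.0000 + (1−p*)·133.7294]/1.14 = 44.9943. B = V − Δ·S = 228.1852.
(0,0): S=197.0000. Δ = (V_up−V_dn)/(S_up−S_dn) = (44.9943−150.6928)/(279.7400−135.9300) = -0.7350. V = [p*·44.9943 + (1−p*)·150.6928]/1.14 = 75.0317. B = V − Δ·S = 219.8242.
Each (Δ,B) replicates both successor values, so the strategy is self-financing and V0 is arbitrage-free.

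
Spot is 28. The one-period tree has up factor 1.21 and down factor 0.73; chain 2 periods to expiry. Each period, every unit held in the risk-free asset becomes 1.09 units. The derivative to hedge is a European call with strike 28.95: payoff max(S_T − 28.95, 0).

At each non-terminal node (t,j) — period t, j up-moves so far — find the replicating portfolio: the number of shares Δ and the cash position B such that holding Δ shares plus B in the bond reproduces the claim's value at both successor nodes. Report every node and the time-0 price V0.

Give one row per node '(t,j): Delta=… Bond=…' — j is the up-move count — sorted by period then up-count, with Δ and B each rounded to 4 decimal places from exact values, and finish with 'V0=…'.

(0,0): Delta=0.6166 Bond=-11.5635
(1,0): Delta=0.0000 Bond=0.0000
(1,1): Delta=0.7407 Bond=-16.8056
V0=5.7026

Risk-neutral probability p* = (R−d)/(u−d) = (1.09−0.73)/(1.21−0.73) = 0.7500.
Terminal payoffs: V(2,0)=0.0000, V(2,1)=0.0000, V(2,2)=12.0448
  t=1,j=0: stock 20.4400 → up 24.7324 (V=0.0000), down 14.9212 (V=0.0000). Price 0.0000; hedge Δ=0.0000, bond B=0.0000.
  t=1,j=1: stock 33.8800 → up 40.9948 (V=12.0448), down 24.7324 (V=0.0000). Price 8.2877; hedge Δ=0.7407, bond B=-16.8056.
  t=0,j=0: stock 28.0000 → up 33.8800 (V=8.2877), down 20.4400 (V=0.0000). Price 5.7026; hedge Δ=0.6166, bond B=-11.5635.
Root portfolio cost Δ·28+B reproduces V0=5.7026.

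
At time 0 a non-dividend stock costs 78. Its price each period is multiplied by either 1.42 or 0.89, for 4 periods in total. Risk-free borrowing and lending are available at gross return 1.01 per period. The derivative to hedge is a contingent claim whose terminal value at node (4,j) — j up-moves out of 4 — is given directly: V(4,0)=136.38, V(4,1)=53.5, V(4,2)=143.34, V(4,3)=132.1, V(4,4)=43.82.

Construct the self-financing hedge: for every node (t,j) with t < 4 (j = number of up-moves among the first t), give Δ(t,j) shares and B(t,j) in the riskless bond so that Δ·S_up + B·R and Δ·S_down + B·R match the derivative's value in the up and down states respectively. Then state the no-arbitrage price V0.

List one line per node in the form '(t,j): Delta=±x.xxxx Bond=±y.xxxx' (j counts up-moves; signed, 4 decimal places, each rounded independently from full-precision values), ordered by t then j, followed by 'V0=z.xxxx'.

(0,0): Delta=-0.0989 Bond=106.2284
(1,0): Delta=-0.4983 Bond=135.0197
(1,1): Delta=0.7565 Bond=12.5499
(2,0): Delta=-1.3235 Bond=187.3555
(2,1): Delta=1.2688 Bond=-37.8306
(2,2): Delta=-0.3407 Bond=185.2376
(3,0): Delta=-2.8439 Bond=272.8276
(3,1): Delta=1.9321 Bond=-96.3994
(3,2): Delta=-0.1515 Bond=160.6086
(3,3): Delta=-0.7458 Bond=277.5681
V0=98.5153

The replicating-portfolio and risk-neutral prices coincide; use p* = (1.01−0.89)/(1.42−0.89) = 0.2264 for the latter.
At expiry t=4: V(4,0)=136.3800, V(4,1)=53.5000, V(4,2)=143.3400, V(4,3)=132.1000, V(4,4)=43.8200
(3,0): S=54.9876. Δ = (V_up−V_dn)/(S_up−S_dn) = (53.5000−136.3800)/(78.0824−48.9389) = -2.8439. V = [p*·53.5000 + (1−p*)·136.3800]/1.01 = 116.4502. B = V − Δ·S = 272.8276.
(3,1): S=87.7330. Δ = (V_up−V_dn)/(S_up−S_dn) = (143.3400−53.5000)/(124.5809−78.0824) = 1.9321. V = [p*·143.3400 + (1−p*)·53.5000]/1.01 = 73.1100. B = V − Δ·S = -96.3994.
(3,2): S=139.9785. Δ = (V_up−V_dn)/(S_up−S_dn) = (132.1000−143.3400)/(198.7695−124.5809) = -0.1515. V = [p*·132.1000 + (1−p*)·143.3400]/1.01 = 139.4011. B = V − Δ·S = 160.6086.
(3,3): S=223.3365. Δ = (V_up−V_dn)/(S_up−S_dn) = (43.8200−132.1000)/(317.1378−198.7695) = -0.7458. V = [p*·43.8200 + (1−p*)·132.1000]/1.01 = 111.0021. B = V − Δ·S = 277.5681.
(2,0): S=61.7838. Δ = (V_up−V_dn)/(S_up−S_dn) = (73.1100−116.4502)/(87.7330−54.9876) = -1.3235. V = [p*·73.1100 + (1−p*)·116.4502]/1.01 = 105.5815. B = V − Δ·S = 187.3555.
(2,1): S=98.5764. Δ = (V_up−V_dn)/(S_up−S_dn) = (139.4011−73.1100)/(139.9785−87.7330) = 1.2688. V = [p*·139.4011 + (1−p*)·73.1100]/1.01 = 87.2469. B = V − Δ·S = -37.8306.
(2,2): S=157.2792. Δ = (V_up−V_dn)/(S_up−S_dn) = (111.0021−139.4011)/(223.3365−139.9785) = -0.3407. V = [p*·111.0021 + (1−p*)·139.4011]/1.01 = 131.6546. B = V − Δ·S = 185.2376.
(1,0): S=69.4200. Δ = (V_up−V_dn)/(S_up−S_dn) = (87.2469−105.5815)/(98.5764−61.7838) = -0.4983. V = [p*·87.2469 + (1−p*)·105.5815]/1.01 = 100.4260. B = V − Δ·S = 135.0197.
(1,1): S=110.7600. Δ = (V_up−V_dn)/(S_up−S_dn) = (131.6546−87.2469)/(157.2792−98.5764) = 0.7565. V = [p*·131.6546 + (1−p*)·87.2469]/1.01 = 96.3381. B = V − Δ·S = 12.5499.
(0,0): S=78.0000. Δ = (V_up−V_dn)/(S_up−S_dn) = (96.3381−100.4260)/(110.7600−69.4200) = -0.0989. V = [p*·96.3381 + (1−p*)·100.4260]/1.01 = 98.5153. B = V − Δ·S = 106.2284.
Self-financing check: at every node Δ·S+B equals the discounted successor values.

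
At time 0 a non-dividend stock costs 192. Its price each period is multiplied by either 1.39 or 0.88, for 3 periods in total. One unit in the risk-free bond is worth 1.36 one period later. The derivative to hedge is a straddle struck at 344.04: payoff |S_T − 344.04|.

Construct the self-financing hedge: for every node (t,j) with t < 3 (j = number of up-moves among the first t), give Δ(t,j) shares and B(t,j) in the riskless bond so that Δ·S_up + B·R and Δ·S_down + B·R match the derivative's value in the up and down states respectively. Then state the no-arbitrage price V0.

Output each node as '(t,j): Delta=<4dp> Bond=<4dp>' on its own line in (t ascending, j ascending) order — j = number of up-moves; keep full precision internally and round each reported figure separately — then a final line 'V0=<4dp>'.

(0,0): Delta=0.6786 Bond=-71.7662
(1,0): Delta=-1.0000 Bond=186.0078
(1,1): Delta=0.7450 Bond=-115.3276
(2,0): Delta=-1.0000 Bond=252.9706
(2,1): Delta=-1.0000 Bond=252.9706
(2,2): Delta=0.8140 Bond=-182.4590
V0=58.5177

Risk-neutral probability p* = (R−d)/(u−d) = (1.36−0.88)/(1.39−0.88) = 0.9412.
Payoff layer (t=3): V(3,0)=213.1974, V(3,1)=137.3681, V(3,2)=17.5924, V(3,3)=171.5988
  t=2,j=0: stock 148.6848 → up 206.6719 (V=137.3681), down 130.8426 (V=213.1974). Price 104.2858; hedge Δ=-1.0000, bond B=252.9706.
  t=2,j=1: stock 234.8544 → up 326.4476 (V=17.5924), down 206.6719 (V=137.3681). Price 18.1162; hedge Δ=-1.0000, bond B=252.9706.
  t=2,j=2: stock 370.9632 → up 515.6388 (V=171.5988), down 326.4476 (V=17.5924). Price 119.5144; hedge Δ=0.8140, bond B=-182.4590.
  t=1,j=0: stock 168.9600 → up 234.8544 (V=18.1162), down 148.6848 (V=104.2858). Price 17.0478; hedge Δ=-1.0000, bond B=186.0078.
  t=1,j=1: stock 266.8800 → up 370.9632 (V=119.5144), down 234.8544 (V=18.1162). Price 83.4925; hedge Δ=0.7450, bond B=-115.3276.
  t=0,j=0: stock 192.0000 → up 266.8800 (V=83.4925), down 168.9600 (V=17.0478). Price 58.5177; hedge Δ=0.6786, bond B=-71.7662.
Check: Δ(0,0)·S0 + B(0,0) = 58.5177 = V0.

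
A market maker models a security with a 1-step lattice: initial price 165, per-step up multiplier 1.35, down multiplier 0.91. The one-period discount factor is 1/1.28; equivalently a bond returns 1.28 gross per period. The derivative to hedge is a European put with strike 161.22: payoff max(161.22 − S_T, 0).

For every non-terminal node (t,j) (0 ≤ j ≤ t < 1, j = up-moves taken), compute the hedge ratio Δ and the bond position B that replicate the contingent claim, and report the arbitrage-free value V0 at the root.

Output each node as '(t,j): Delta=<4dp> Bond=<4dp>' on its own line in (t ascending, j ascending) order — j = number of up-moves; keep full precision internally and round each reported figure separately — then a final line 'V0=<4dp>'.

Risk-neutral probability p* = (R−d)/(u−d) = (1.28−0.91)/(1.35−0.91) = 0.8409.
Payoff layer (t=1): V(1,0)=11.0700, V(1,1)=0.0000
Node (0,0) S=165.0000: V=(p*·0.0000+(1−p*)·11.0700)/1.28=1.3759; Δ=(0.0000−11.0700)/(222.7500−150.1500)=-0.1525; B=V−Δ·S=26.5350
Self-financing check: at every node Δ·S+B equals the discounted successor values.

(0,0): Delta=-0.1525 Bond=26.5350
V0=1.3759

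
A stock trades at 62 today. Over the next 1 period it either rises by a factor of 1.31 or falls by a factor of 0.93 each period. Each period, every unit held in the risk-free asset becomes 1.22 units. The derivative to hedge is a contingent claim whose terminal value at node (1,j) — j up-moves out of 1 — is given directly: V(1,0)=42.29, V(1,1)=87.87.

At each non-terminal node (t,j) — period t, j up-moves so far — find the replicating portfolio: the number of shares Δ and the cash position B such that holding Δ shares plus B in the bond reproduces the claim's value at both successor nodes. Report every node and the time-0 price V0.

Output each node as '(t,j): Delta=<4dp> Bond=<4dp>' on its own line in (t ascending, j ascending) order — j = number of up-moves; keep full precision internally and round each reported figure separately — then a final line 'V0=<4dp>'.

(0,0): Delta=1.9346 Bond=-56.7714
V0=63.1760

Risk-neutral probability p* = (R−d)/(u−d) = (1.22−0.93)/(1.31−0.93) = 0.7632.
Payoff layer (t=1): V(1,0)=42.2900, V(1,1)=87.8700
(0,0): S=62.0000. Δ = (V_up−V_dn)/(S_up−S_dn) = (87.8700−42.2900)/(81.2200−57.6600) = 1.9346. V = [p*·87.8700 + (1−p*)·42.2900]/1.22 = 63.1760. B = V − Δ·S = -56.7714.
Check: Δ(0,0)·S0 + B(0,0) = 63.1760 = V0.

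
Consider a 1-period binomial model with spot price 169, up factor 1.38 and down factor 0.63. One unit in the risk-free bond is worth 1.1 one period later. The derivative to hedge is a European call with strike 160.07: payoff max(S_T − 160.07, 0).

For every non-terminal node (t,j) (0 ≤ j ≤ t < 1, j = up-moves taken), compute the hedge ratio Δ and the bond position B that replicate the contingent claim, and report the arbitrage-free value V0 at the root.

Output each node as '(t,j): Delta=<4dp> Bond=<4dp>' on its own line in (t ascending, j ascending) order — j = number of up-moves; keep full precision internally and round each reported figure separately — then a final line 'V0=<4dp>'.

Risk-neutral probability p* = (R−d)/(u−d) = (1.1−0.63)/(1.38−0.63) = 0.6267.
Terminal payoffs: V(1,0)=0.0000, V(1,1)=73.1500
  t=0,j=0: stock 169.0000 → up 233.2200 (V=73.1500), down 106.4700 (V=0.0000). Price 41.6733; hedge Δ=0.5771, bond B=-55.8600.
Root portfolio cost Δ·169+B reproduces V0=41.6733.

(0,0): Delta=0.5771 Bond=-55.8600
V0=41.6733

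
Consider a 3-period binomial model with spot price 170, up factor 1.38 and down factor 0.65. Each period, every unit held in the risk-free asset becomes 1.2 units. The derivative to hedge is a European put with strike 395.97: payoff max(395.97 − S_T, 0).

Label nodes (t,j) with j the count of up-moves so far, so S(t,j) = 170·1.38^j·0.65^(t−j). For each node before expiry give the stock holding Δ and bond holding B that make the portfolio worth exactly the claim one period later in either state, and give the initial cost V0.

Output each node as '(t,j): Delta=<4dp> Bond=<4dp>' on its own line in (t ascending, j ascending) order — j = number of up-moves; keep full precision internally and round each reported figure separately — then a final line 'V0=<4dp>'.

(0,0): Delta=-0.8386 Bond=214.2896
(1,0): Delta=-1.0000 Bond=274.9792
(1,1): Delta=-0.8138 Bond=251.3118
(2,0): Delta=-1.0000 Bond=329.9750
(2,1): Delta=-1.0000 Bond=329.9750
(2,2): Delta=-0.7850 Bond=292.2793
V0=71.7229

The replicating-portfolio and risk-neutral prices coincide; use p* = (1.2−0.65)/(1.38−0.65) = 0.7534 for the latter.
Terminal payoffs: V(3,0)=349.2838, V(3,1)=296.8515, V(3,2)=185.5338, V(3,3)=0.0000
(2,0): S=71.8250. Δ = (V_up−V_dn)/(S_up−S_dn) = (296.8515−349.2838)/(99.1185−46.6863) = -1.0000. V = [p*·296.8515 + (1−p*)·349.2838]/1.2 = 258.1500. B = V − Δ·S = 329.9750.
(2,1): S=152.4900. Δ = (V_up−V_dn)/(S_up−S_dn) = (185.5338−296.8515)/(210.4362−99.1185) = -1.0000. V = [p*·185.5338 + (1−p*)·296.8515]/1.2 = 177.4850. B = V − Δ·S = 329.9750.
(2,2): S=323.7480. Δ = (V_up−V_dn)/(S_up−S_dn) = (0.0000−185.5338)/(446.7722−210.4362) = -0.7850. V = [p*·0.0000 + (1−p*)·185.5338]/1.2 = 38.1234. B = V − Δ·S = 292.2793.
(1,0): S=110.5000. Δ = (V_up−V_dn)/(S_up−S_dn) = (177.4850−258.1500)/(152.4900−71.8250) = -1.0000. V = [p*·177.4850 + (1−p*)·258.1500]/1.2 = 164.4792. B = V − Δ·S = 274.9792.
(1,1): S=234.6000. Δ = (V_up−V_dn)/(S_up−S_dn) = (38.1234−177.4850)/(323.7480−152.4900) = -0.8138. V = [p*·38.1234 + (1−p*)·177.4850]/1.2 = 60.4054. B = V − Δ·S = 251.3118.
(0,0): S=170.0000. Δ = (V_up−V_dn)/(S_up−S_dn) = (60.4054−164.4792)/(234.6000−110.5000) = -0.8386. V = [p*·60.4054 + (1−p*)·164.4792]/1.2 = 71.7229. B = V − Δ·S = 214.2896.
Each (Δ,B) replicates both successor values, so the strategy is self-financing and V0 is arbitrage-free.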